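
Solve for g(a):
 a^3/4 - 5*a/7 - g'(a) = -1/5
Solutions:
 g(a) = C1 + a^4/16 - 5*a^2/14 + a/5


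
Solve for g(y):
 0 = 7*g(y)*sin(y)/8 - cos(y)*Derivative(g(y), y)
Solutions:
 g(y) = C1/cos(y)^(7/8)


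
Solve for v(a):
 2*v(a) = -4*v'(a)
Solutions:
 v(a) = C1*exp(-a/2)


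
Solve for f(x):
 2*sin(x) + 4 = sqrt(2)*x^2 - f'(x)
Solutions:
 f(x) = C1 + sqrt(2)*x^3/3 - 4*x + 2*cos(x)


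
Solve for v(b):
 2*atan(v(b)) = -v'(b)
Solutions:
 Integral(1/atan(_y), (_y, v(b))) = C1 - 2*b


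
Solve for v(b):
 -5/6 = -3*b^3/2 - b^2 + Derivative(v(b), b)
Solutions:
 v(b) = C1 + 3*b^4/8 + b^3/3 - 5*b/6


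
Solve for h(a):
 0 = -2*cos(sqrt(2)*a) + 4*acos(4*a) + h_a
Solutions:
 h(a) = C1 - 4*a*acos(4*a) + sqrt(1 - 16*a^2) + sqrt(2)*sin(sqrt(2)*a)


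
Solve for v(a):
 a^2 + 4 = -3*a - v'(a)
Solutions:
 v(a) = C1 - a^3/3 - 3*a^2/2 - 4*a


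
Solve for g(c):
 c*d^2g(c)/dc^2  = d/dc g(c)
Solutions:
 g(c) = C1 + C2*c^2


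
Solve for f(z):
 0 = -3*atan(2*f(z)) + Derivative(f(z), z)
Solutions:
 Integral(1/atan(2*_y), (_y, f(z))) = C1 + 3*z


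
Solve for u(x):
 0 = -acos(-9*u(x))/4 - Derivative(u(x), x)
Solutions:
 Integral(1/acos(-9*_y), (_y, u(x))) = C1 - x/4


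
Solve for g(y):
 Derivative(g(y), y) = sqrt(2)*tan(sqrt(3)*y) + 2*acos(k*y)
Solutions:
 g(y) = C1 + 2*Piecewise((y*acos(k*y) - sqrt(-k^2*y^2 + 1)/k, Ne(k, 0)), (pi*y/2, True)) - sqrt(6)*log(cos(sqrt(3)*y))/3


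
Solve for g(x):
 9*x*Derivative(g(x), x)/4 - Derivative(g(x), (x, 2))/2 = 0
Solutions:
 g(x) = C1 + C2*erfi(3*x/2)


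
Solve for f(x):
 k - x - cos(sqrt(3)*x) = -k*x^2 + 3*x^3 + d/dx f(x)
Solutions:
 f(x) = C1 + k*x^3/3 + k*x - 3*x^4/4 - x^2/2 - sqrt(3)*sin(sqrt(3)*x)/3


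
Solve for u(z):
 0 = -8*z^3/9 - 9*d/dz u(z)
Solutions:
 u(z) = C1 - 2*z^4/81


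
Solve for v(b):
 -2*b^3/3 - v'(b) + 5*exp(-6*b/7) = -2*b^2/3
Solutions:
 v(b) = C1 - b^4/6 + 2*b^3/9 - 35*exp(-6*b/7)/6


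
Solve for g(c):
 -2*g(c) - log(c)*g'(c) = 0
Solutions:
 g(c) = C1*exp(-2*li(c))


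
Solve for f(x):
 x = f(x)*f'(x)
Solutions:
 f(x) = -sqrt(C1 + x^2)
 f(x) = sqrt(C1 + x^2)


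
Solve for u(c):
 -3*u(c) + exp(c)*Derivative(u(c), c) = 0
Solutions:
 u(c) = C1*exp(-3*exp(-c))


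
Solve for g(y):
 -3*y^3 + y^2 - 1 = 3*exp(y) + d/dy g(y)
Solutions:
 g(y) = C1 - 3*y^4/4 + y^3/3 - y - 3*exp(y)


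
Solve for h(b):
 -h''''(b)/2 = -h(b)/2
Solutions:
 h(b) = C1*exp(-b) + C2*exp(b) + C3*sin(b) + C4*cos(b)


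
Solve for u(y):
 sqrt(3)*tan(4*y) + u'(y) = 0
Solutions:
 u(y) = C1 + sqrt(3)*log(cos(4*y))/4


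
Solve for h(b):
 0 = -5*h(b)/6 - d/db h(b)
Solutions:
 h(b) = C1*exp(-5*b/6)


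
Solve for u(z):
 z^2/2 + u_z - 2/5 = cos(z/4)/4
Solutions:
 u(z) = C1 - z^3/6 + 2*z/5 + sin(z/4)


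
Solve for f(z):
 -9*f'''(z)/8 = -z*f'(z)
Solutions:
 f(z) = C1 + Integral(C2*airyai(2*3^(1/3)*z/3) + C3*airybi(2*3^(1/3)*z/3), z)


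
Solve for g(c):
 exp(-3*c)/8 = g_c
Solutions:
 g(c) = C1 - exp(-3*c)/24


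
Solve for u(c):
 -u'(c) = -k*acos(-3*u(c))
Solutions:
 Integral(1/acos(-3*_y), (_y, u(c))) = C1 + c*k


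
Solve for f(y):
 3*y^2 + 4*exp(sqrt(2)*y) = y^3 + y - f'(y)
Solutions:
 f(y) = C1 + y^4/4 - y^3 + y^2/2 - 2*sqrt(2)*exp(sqrt(2)*y)


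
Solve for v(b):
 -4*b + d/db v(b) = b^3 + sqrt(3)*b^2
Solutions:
 v(b) = C1 + b^4/4 + sqrt(3)*b^3/3 + 2*b^2


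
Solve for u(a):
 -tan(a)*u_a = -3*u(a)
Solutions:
 u(a) = C1*sin(a)^3


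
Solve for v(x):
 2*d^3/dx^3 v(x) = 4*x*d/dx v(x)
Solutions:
 v(x) = C1 + Integral(C2*airyai(2^(1/3)*x) + C3*airybi(2^(1/3)*x), x)


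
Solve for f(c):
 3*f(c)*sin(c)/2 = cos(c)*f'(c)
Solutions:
 f(c) = C1/cos(c)^(3/2)


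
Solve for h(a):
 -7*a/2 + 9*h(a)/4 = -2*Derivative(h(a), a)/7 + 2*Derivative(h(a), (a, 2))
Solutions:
 h(a) = C1*exp(a*(2 - sqrt(886))/28) + C2*exp(a*(2 + sqrt(886))/28) + 14*a/9 - 16/81


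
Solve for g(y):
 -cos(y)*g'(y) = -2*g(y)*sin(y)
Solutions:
 g(y) = C1/cos(y)^2


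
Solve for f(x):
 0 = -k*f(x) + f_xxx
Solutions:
 f(x) = C1*exp(k^(1/3)*x) + C2*exp(k^(1/3)*x*(-1 + sqrt(3)*I)/2) + C3*exp(-k^(1/3)*x*(1 + sqrt(3)*I)/2)


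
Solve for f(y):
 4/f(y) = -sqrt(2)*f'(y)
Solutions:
 f(y) = -sqrt(C1 - 4*sqrt(2)*y)
 f(y) = sqrt(C1 - 4*sqrt(2)*y)


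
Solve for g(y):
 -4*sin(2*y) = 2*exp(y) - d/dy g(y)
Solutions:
 g(y) = C1 + 2*exp(y) - 2*cos(2*y)


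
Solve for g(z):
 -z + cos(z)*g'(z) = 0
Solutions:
 g(z) = C1 + Integral(z/cos(z), z)


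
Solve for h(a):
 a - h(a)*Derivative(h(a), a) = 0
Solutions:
 h(a) = -sqrt(C1 + a^2)
 h(a) = sqrt(C1 + a^2)


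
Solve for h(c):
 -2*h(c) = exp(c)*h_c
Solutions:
 h(c) = C1*exp(2*exp(-c))


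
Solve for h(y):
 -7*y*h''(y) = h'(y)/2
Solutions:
 h(y) = C1 + C2*y^(13/14)


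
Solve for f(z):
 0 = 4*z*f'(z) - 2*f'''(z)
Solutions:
 f(z) = C1 + Integral(C2*airyai(2^(1/3)*z) + C3*airybi(2^(1/3)*z), z)


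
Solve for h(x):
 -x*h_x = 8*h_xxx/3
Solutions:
 h(x) = C1 + Integral(C2*airyai(-3^(1/3)*x/2) + C3*airybi(-3^(1/3)*x/2), x)


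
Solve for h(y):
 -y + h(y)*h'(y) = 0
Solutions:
 h(y) = -sqrt(C1 + y^2)
 h(y) = sqrt(C1 + y^2)


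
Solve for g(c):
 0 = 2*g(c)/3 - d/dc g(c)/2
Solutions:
 g(c) = C1*exp(4*c/3)


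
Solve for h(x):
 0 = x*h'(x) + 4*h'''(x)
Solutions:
 h(x) = C1 + Integral(C2*airyai(-2^(1/3)*x/2) + C3*airybi(-2^(1/3)*x/2), x)


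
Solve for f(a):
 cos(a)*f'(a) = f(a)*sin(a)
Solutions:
 f(a) = C1/cos(a)


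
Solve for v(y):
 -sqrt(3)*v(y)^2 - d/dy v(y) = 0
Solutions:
 v(y) = 1/(C1 + sqrt(3)*y)


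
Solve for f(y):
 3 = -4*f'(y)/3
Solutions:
 f(y) = C1 - 9*y/4


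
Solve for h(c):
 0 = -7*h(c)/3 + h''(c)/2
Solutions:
 h(c) = C1*exp(-sqrt(42)*c/3) + C2*exp(sqrt(42)*c/3)


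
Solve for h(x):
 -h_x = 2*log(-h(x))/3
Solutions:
 -li(-h(x)) = C1 - 2*x/3


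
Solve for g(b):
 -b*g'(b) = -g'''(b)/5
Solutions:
 g(b) = C1 + Integral(C2*airyai(5^(1/3)*b) + C3*airybi(5^(1/3)*b), b)


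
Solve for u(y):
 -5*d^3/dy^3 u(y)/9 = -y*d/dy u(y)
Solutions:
 u(y) = C1 + Integral(C2*airyai(15^(2/3)*y/5) + C3*airybi(15^(2/3)*y/5), y)


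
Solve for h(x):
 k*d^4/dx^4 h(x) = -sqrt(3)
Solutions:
 h(x) = C1 + C2*x + C3*x^2 + C4*x^3 - sqrt(3)*x^4/(24*k)


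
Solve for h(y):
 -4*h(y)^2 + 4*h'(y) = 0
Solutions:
 h(y) = -1/(C1 + y)


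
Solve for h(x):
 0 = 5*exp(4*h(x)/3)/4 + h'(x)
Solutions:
 h(x) = 3*log(-(1/(C1 + 5*x))^(1/4)) + 3*log(3)/4
 h(x) = 3*log(1/(C1 + 5*x))/4 + 3*log(3)/4
 h(x) = 3*log(-I*(1/(C1 + 5*x))^(1/4)) + 3*log(3)/4
 h(x) = 3*log(I*(1/(C1 + 5*x))^(1/4)) + 3*log(3)/4


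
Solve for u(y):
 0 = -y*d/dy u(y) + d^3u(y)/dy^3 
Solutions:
 u(y) = C1 + Integral(C2*airyai(y) + C3*airybi(y), y)


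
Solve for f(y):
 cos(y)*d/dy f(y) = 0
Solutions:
 f(y) = C1


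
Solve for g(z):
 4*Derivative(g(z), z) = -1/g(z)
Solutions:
 g(z) = -sqrt(C1 - 2*z)/2
 g(z) = sqrt(C1 - 2*z)/2


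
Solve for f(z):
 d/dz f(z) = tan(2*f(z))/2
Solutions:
 f(z) = -asin(C1*exp(z))/2 + pi/2
 f(z) = asin(C1*exp(z))/2


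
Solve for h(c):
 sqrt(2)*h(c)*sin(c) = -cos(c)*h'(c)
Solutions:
 h(c) = C1*cos(c)^(sqrt(2))


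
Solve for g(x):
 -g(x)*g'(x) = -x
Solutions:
 g(x) = -sqrt(C1 + x^2)
 g(x) = sqrt(C1 + x^2)


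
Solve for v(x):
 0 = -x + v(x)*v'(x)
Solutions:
 v(x) = -sqrt(C1 + x^2)
 v(x) = sqrt(C1 + x^2)


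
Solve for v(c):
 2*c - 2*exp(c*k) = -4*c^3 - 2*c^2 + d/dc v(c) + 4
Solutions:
 v(c) = C1 + c^4 + 2*c^3/3 + c^2 - 4*c - 2*exp(c*k)/k


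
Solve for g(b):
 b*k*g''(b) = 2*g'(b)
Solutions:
 g(b) = C1 + b^(((re(k) + 2)*re(k) + im(k)^2)/(re(k)^2 + im(k)^2))*(C2*sin(2*log(b)*Abs(im(k))/(re(k)^2 + im(k)^2)) + C3*cos(2*log(b)*im(k)/(re(k)^2 + im(k)^2)))


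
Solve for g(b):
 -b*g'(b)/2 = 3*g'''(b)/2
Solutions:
 g(b) = C1 + Integral(C2*airyai(-3^(2/3)*b/3) + C3*airybi(-3^(2/3)*b/3), b)


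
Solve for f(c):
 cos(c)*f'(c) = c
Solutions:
 f(c) = C1 + Integral(c/cos(c), c)


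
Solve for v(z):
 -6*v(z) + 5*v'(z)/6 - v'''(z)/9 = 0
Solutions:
 v(z) = C1*exp(z*(5/(sqrt(11414)/4 + 27)^(1/3) + 2*(sqrt(11414)/4 + 27)^(1/3))/4)*sin(sqrt(3)*z*(-2*(27*sqrt(11414)/4 + 729)^(1/3) + 45/(27*sqrt(11414)/4 + 729)^(1/3))/12) + C2*exp(z*(5/(sqrt(11414)/4 + 27)^(1/3) + 2*(sqrt(11414)/4 + 27)^(1/3))/4)*cos(sqrt(3)*z*(-2*(27*sqrt(11414)/4 + 729)^(1/3) + 45/(27*sqrt(11414)/4 + 729)^(1/3))/12) + C3*exp(-z*(5/(2*(sqrt(11414)/4 + 27)^(1/3)) + (sqrt(11414)/4 + 27)^(1/3)))


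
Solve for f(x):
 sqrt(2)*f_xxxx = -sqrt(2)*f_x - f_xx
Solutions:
 f(x) = C1 + C2*exp(3^(1/3)*x*(-2^(5/6)*3^(1/3)/(9 + sqrt(3)*sqrt(sqrt(2) + 27))^(1/3) + 2^(2/3)*(9 + sqrt(3)*sqrt(sqrt(2) + 27))^(1/3))/12)*sin(3^(1/6)*x*(3*2^(5/6)/(9 + sqrt(3)*sqrt(sqrt(2) + 27))^(1/3) + 6^(2/3)*(9 + sqrt(3)*sqrt(sqrt(2) + 27))^(1/3))/12) + C3*exp(3^(1/3)*x*(-2^(5/6)*3^(1/3)/(9 + sqrt(3)*sqrt(sqrt(2) + 27))^(1/3) + 2^(2/3)*(9 + sqrt(3)*sqrt(sqrt(2) + 27))^(1/3))/12)*cos(3^(1/6)*x*(3*2^(5/6)/(9 + sqrt(3)*sqrt(sqrt(2) + 27))^(1/3) + 6^(2/3)*(9 + sqrt(3)*sqrt(sqrt(2) + 27))^(1/3))/12) + C4*exp(-3^(1/3)*x*(-2^(5/6)*3^(1/3)/(9 + sqrt(3)*sqrt(sqrt(2) + 27))^(1/3) + 2^(2/3)*(9 + sqrt(3)*sqrt(sqrt(2) + 27))^(1/3))/6)


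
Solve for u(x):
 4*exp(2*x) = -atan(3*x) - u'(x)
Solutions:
 u(x) = C1 - x*atan(3*x) - 2*exp(2*x) + log(9*x^2 + 1)/6


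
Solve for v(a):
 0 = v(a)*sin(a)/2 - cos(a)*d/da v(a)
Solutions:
 v(a) = C1/sqrt(cos(a))


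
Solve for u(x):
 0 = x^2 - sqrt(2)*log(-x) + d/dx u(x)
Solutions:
 u(x) = C1 - x^3/3 + sqrt(2)*x*log(-x) - sqrt(2)*x


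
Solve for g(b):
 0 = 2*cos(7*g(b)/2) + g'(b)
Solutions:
 g(b) = -2*asin((C1 + exp(14*b))/(C1 - exp(14*b)))/7 + 2*pi/7
 g(b) = 2*asin((C1 + exp(14*b))/(C1 - exp(14*b)))/7


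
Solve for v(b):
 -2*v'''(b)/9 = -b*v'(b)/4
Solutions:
 v(b) = C1 + Integral(C2*airyai(3^(2/3)*b/2) + C3*airybi(3^(2/3)*b/2), b)


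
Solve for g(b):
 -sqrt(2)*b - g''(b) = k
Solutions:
 g(b) = C1 + C2*b - sqrt(2)*b^3/6 - b^2*k/2


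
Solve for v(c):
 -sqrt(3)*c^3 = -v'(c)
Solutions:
 v(c) = C1 + sqrt(3)*c^4/4


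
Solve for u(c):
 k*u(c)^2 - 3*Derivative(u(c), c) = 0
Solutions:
 u(c) = -3/(C1 + c*k)


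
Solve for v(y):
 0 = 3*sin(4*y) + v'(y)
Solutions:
 v(y) = C1 + 3*cos(4*y)/4


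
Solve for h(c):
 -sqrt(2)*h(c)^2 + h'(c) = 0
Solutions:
 h(c) = -1/(C1 + sqrt(2)*c)


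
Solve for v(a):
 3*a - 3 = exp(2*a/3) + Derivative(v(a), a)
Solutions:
 v(a) = C1 + 3*a^2/2 - 3*a - 3*exp(2*a/3)/2


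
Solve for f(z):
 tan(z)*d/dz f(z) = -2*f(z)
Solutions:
 f(z) = C1/sin(z)^2


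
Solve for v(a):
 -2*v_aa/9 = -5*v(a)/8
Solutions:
 v(a) = C1*exp(-3*sqrt(5)*a/4) + C2*exp(3*sqrt(5)*a/4)


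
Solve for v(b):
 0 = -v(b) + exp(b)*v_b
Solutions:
 v(b) = C1*exp(-exp(-b))


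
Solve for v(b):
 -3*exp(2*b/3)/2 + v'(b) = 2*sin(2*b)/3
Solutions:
 v(b) = C1 + 9*exp(2*b/3)/4 - cos(2*b)/3


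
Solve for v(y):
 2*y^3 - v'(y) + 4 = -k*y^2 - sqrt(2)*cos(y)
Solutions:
 v(y) = C1 + k*y^3/3 + y^4/2 + 4*y + sqrt(2)*sin(y)


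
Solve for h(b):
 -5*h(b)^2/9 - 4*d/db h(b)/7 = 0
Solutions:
 h(b) = 36/(C1 + 35*b)


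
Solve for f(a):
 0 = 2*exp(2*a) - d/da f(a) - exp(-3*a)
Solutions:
 f(a) = C1 + exp(2*a) + exp(-3*a)/3


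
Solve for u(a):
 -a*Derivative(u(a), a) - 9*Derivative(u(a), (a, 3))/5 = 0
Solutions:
 u(a) = C1 + Integral(C2*airyai(-15^(1/3)*a/3) + C3*airybi(-15^(1/3)*a/3), a)


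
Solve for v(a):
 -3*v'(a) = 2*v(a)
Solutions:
 v(a) = C1*exp(-2*a/3)


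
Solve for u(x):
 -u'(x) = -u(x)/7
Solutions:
 u(x) = C1*exp(x/7)


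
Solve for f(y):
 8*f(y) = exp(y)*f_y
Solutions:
 f(y) = C1*exp(-8*exp(-y))


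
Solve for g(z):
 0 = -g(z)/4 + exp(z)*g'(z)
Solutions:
 g(z) = C1*exp(-exp(-z)/4)


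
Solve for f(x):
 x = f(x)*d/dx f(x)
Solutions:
 f(x) = -sqrt(C1 + x^2)
 f(x) = sqrt(C1 + x^2)


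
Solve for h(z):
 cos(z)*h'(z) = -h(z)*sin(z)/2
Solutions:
 h(z) = C1*sqrt(cos(z))


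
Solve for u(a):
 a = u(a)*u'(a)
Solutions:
 u(a) = -sqrt(C1 + a^2)
 u(a) = sqrt(C1 + a^2)


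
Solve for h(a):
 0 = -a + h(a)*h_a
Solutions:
 h(a) = -sqrt(C1 + a^2)
 h(a) = sqrt(C1 + a^2)


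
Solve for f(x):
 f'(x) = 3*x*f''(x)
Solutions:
 f(x) = C1 + C2*x^(4/3)


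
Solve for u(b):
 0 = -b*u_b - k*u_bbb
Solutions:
 u(b) = C1 + Integral(C2*airyai(b*(-1/k)^(1/3)) + C3*airybi(b*(-1/k)^(1/3)), b)


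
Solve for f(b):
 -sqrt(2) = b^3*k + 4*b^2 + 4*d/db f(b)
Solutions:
 f(b) = C1 - b^4*k/16 - b^3/3 - sqrt(2)*b/4


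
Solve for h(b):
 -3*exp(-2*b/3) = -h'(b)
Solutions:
 h(b) = C1 - 9*exp(-2*b/3)/2


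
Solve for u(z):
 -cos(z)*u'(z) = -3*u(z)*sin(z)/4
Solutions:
 u(z) = C1/cos(z)^(3/4)


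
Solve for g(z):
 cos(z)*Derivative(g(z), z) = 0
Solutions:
 g(z) = C1


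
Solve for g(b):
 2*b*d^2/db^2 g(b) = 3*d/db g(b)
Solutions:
 g(b) = C1 + C2*b^(5/2)


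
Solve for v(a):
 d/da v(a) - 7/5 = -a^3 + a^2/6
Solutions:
 v(a) = C1 - a^4/4 + a^3/18 + 7*a/5


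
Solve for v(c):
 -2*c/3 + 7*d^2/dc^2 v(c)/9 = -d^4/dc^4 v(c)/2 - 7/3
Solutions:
 v(c) = C1 + C2*c + C3*sin(sqrt(14)*c/3) + C4*cos(sqrt(14)*c/3) + c^3/7 - 3*c^2/2


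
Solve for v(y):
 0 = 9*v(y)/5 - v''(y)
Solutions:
 v(y) = C1*exp(-3*sqrt(5)*y/5) + C2*exp(3*sqrt(5)*y/5)


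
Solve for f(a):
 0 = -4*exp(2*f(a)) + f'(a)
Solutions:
 f(a) = log(-sqrt(-1/(C1 + 4*a))) - log(2)/2
 f(a) = log(-1/(C1 + 4*a))/2 - log(2)/2


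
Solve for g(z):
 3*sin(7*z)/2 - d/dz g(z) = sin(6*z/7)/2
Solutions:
 g(z) = C1 + 7*cos(6*z/7)/12 - 3*cos(7*z)/14


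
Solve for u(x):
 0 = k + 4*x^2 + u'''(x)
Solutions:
 u(x) = C1 + C2*x + C3*x^2 - k*x^3/6 - x^5/15


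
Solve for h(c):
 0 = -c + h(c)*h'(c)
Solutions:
 h(c) = -sqrt(C1 + c^2)
 h(c) = sqrt(C1 + c^2)


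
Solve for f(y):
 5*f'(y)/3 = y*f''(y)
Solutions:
 f(y) = C1 + C2*y^(8/3)


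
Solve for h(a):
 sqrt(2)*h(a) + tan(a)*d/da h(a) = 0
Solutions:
 h(a) = C1/sin(a)^(sqrt(2))


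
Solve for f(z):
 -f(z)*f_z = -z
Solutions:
 f(z) = -sqrt(C1 + z^2)
 f(z) = sqrt(C1 + z^2)


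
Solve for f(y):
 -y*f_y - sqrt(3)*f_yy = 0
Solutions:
 f(y) = C1 + C2*erf(sqrt(2)*3^(3/4)*y/6)


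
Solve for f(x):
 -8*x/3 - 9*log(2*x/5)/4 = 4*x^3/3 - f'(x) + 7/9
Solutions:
 f(x) = C1 + x^4/3 + 4*x^2/3 + 9*x*log(x)/4 - 9*x*log(5)/4 - 53*x/36 + 9*x*log(2)/4


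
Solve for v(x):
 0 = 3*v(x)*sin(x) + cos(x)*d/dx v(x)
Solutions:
 v(x) = C1*cos(x)^3


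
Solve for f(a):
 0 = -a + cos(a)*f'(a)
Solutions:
 f(a) = C1 + Integral(a/cos(a), a)


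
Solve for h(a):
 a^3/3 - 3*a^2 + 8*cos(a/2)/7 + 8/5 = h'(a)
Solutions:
 h(a) = C1 + a^4/12 - a^3 + 8*a/5 + 16*sin(a/2)/7


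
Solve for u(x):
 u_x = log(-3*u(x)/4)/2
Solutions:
 -2*Integral(1/(log(-_y) - 2*log(2) + log(3)), (_y, u(x))) = C1 - x


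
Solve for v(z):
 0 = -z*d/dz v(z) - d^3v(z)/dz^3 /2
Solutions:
 v(z) = C1 + Integral(C2*airyai(-2^(1/3)*z) + C3*airybi(-2^(1/3)*z), z)


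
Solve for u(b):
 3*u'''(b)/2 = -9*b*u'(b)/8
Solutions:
 u(b) = C1 + Integral(C2*airyai(-6^(1/3)*b/2) + C3*airybi(-6^(1/3)*b/2), b)


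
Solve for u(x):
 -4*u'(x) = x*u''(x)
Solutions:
 u(x) = C1 + C2/x^3


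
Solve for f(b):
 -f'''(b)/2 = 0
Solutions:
 f(b) = C1 + C2*b + C3*b^2


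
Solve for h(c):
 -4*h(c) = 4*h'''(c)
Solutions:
 h(c) = C3*exp(-c) + (C1*sin(sqrt(3)*c/2) + C2*cos(sqrt(3)*c/2))*exp(c/2)


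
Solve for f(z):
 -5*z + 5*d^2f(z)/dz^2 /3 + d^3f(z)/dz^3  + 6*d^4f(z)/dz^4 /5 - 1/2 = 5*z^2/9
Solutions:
 f(z) = C1 + C2*z + z^4/36 + 13*z^3/30 - 87*z^2/100 + (C3*sin(5*sqrt(7)*z/12) + C4*cos(5*sqrt(7)*z/12))*exp(-5*z/12)


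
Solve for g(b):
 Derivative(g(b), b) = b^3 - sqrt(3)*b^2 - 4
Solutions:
 g(b) = C1 + b^4/4 - sqrt(3)*b^3/3 - 4*b


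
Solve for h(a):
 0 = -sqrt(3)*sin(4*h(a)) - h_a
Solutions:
 h(a) = -acos((-C1 - exp(8*sqrt(3)*a))/(C1 - exp(8*sqrt(3)*a)))/4 + pi/2
 h(a) = acos((-C1 - exp(8*sqrt(3)*a))/(C1 - exp(8*sqrt(3)*a)))/4


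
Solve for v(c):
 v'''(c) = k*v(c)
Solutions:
 v(c) = C1*exp(c*k^(1/3)) + C2*exp(c*k^(1/3)*(-1 + sqrt(3)*I)/2) + C3*exp(-c*k^(1/3)*(1 + sqrt(3)*I)/2)


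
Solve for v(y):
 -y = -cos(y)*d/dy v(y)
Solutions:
 v(y) = C1 + Integral(y/cos(y), y)


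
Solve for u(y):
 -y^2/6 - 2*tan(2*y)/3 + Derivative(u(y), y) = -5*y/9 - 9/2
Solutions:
 u(y) = C1 + y^3/18 - 5*y^2/18 - 9*y/2 - log(cos(2*y))/3


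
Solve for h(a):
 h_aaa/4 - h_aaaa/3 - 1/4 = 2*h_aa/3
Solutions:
 h(a) = C1 + C2*a - 3*a^2/16 + (C3*sin(sqrt(119)*a/8) + C4*cos(sqrt(119)*a/8))*exp(3*a/8)


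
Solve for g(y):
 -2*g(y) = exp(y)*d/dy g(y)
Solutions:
 g(y) = C1*exp(2*exp(-y))


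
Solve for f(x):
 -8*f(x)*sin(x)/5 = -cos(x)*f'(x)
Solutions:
 f(x) = C1/cos(x)^(8/5)


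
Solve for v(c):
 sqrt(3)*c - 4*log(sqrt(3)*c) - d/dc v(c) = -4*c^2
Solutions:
 v(c) = C1 + 4*c^3/3 + sqrt(3)*c^2/2 - 4*c*log(c) - c*log(9) + 4*c


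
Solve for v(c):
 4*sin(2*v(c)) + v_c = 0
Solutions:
 v(c) = pi - acos((-C1 - exp(16*c))/(C1 - exp(16*c)))/2
 v(c) = acos((-C1 - exp(16*c))/(C1 - exp(16*c)))/2


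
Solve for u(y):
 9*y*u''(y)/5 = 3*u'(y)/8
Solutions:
 u(y) = C1 + C2*y^(29/24)


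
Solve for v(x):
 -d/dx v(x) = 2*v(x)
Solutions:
 v(x) = C1*exp(-2*x)


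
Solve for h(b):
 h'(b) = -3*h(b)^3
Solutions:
 h(b) = -sqrt(2)*sqrt(-1/(C1 - 3*b))/2
 h(b) = sqrt(2)*sqrt(-1/(C1 - 3*b))/2


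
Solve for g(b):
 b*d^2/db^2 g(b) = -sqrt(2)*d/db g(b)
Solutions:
 g(b) = C1 + C2*b^(1 - sqrt(2))


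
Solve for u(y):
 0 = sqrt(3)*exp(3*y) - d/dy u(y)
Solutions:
 u(y) = C1 + sqrt(3)*exp(3*y)/3


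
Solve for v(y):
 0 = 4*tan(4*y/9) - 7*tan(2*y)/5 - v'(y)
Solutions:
 v(y) = C1 - 9*log(cos(4*y/9)) + 7*log(cos(2*y))/10


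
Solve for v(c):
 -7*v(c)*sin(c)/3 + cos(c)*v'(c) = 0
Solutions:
 v(c) = C1/cos(c)^(7/3)


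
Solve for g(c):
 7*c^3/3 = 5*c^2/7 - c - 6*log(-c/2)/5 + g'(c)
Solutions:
 g(c) = C1 + 7*c^4/12 - 5*c^3/21 + c^2/2 + 6*c*log(-c)/5 + 6*c*(-1 - log(2))/5


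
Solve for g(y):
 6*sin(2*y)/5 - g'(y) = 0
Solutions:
 g(y) = C1 - 3*cos(2*y)/5


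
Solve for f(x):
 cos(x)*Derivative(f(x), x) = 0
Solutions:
 f(x) = C1


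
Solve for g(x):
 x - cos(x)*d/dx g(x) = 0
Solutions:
 g(x) = C1 + Integral(x/cos(x), x)


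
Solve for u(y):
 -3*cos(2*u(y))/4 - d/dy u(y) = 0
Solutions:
 u(y) = -asin((C1 + exp(3*y))/(C1 - exp(3*y)))/2 + pi/2
 u(y) = asin((C1 + exp(3*y))/(C1 - exp(3*y)))/2


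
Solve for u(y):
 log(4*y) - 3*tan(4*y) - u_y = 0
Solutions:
 u(y) = C1 + y*log(y) - y + 2*y*log(2) + 3*log(cos(4*y))/4


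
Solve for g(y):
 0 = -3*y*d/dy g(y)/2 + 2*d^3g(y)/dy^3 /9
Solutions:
 g(y) = C1 + Integral(C2*airyai(3*2^(1/3)*y/2) + C3*airybi(3*2^(1/3)*y/2), y)


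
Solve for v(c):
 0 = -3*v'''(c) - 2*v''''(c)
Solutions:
 v(c) = C1 + C2*c + C3*c^2 + C4*exp(-3*c/2)


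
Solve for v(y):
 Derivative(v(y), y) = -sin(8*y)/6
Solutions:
 v(y) = C1 + cos(8*y)/48


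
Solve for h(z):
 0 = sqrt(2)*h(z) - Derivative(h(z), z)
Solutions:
 h(z) = C1*exp(sqrt(2)*z)


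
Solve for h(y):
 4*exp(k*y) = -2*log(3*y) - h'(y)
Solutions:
 h(y) = C1 - 2*y*log(y) + 2*y*(1 - log(3)) + Piecewise((-4*exp(k*y)/k, Ne(k, 0)), (-4*y, True))


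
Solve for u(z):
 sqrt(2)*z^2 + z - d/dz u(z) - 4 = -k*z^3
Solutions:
 u(z) = C1 + k*z^4/4 + sqrt(2)*z^3/3 + z^2/2 - 4*z


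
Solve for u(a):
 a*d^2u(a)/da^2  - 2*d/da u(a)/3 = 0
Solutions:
 u(a) = C1 + C2*a^(5/3)


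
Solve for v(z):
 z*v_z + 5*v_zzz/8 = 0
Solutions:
 v(z) = C1 + Integral(C2*airyai(-2*5^(2/3)*z/5) + C3*airybi(-2*5^(2/3)*z/5), z)


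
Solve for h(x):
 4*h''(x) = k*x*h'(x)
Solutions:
 h(x) = Piecewise((-sqrt(2)*sqrt(pi)*C1*erf(sqrt(2)*x*sqrt(-k)/4)/sqrt(-k) - C2, (k > 0) | (k < 0)), (-C1*x - C2, True))


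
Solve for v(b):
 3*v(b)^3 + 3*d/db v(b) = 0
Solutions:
 v(b) = -sqrt(2)*sqrt(-1/(C1 - b))/2
 v(b) = sqrt(2)*sqrt(-1/(C1 - b))/2


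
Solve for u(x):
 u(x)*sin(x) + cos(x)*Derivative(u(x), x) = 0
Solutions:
 u(x) = C1*cos(x)


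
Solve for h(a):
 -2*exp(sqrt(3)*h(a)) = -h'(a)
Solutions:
 h(a) = sqrt(3)*(2*log(-1/(C1 + 2*a)) - log(3))/6


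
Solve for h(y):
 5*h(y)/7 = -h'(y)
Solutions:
 h(y) = C1*exp(-5*y/7)


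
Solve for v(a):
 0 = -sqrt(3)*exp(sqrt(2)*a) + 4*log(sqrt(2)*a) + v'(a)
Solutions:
 v(a) = C1 - 4*a*log(a) + 2*a*(2 - log(2)) + sqrt(6)*exp(sqrt(2)*a)/2


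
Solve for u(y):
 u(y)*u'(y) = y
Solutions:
 u(y) = -sqrt(C1 + y^2)
 u(y) = sqrt(C1 + y^2)


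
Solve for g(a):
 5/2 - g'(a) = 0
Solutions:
 g(a) = C1 + 5*a/2


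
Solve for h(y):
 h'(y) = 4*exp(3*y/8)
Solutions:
 h(y) = C1 + 32*exp(3*y/8)/3


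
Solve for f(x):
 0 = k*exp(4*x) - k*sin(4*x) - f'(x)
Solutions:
 f(x) = C1 + k*exp(4*x)/4 + k*cos(4*x)/4


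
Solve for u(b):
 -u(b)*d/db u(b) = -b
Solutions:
 u(b) = -sqrt(C1 + b^2)
 u(b) = sqrt(C1 + b^2)


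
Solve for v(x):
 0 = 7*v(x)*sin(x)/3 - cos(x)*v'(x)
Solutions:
 v(x) = C1/cos(x)^(7/3)


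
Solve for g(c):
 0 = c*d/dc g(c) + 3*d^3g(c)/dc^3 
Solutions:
 g(c) = C1 + Integral(C2*airyai(-3^(2/3)*c/3) + C3*airybi(-3^(2/3)*c/3), c)


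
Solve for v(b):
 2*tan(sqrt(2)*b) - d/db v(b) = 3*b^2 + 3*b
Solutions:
 v(b) = C1 - b^3 - 3*b^2/2 - sqrt(2)*log(cos(sqrt(2)*b))


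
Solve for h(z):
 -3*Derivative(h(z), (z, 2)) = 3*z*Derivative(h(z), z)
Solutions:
 h(z) = C1 + C2*erf(sqrt(2)*z/2)


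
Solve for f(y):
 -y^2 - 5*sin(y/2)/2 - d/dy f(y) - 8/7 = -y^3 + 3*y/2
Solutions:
 f(y) = C1 + y^4/4 - y^3/3 - 3*y^2/4 - 8*y/7 + 5*cos(y/2)


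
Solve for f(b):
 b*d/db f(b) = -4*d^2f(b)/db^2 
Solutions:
 f(b) = C1 + C2*erf(sqrt(2)*b/4)


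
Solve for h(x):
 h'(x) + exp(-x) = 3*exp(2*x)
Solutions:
 h(x) = C1 + 3*exp(2*x)/2 + exp(-x)


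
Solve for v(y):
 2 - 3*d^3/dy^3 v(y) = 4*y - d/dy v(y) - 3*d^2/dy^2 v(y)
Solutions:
 v(y) = C1 + C2*exp(y*(3 - sqrt(21))/6) + C3*exp(y*(3 + sqrt(21))/6) + 2*y^2 - 14*y


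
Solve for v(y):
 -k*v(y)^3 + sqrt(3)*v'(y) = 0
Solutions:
 v(y) = -sqrt(6)*sqrt(-1/(C1 + sqrt(3)*k*y))/2
 v(y) = sqrt(6)*sqrt(-1/(C1 + sqrt(3)*k*y))/2


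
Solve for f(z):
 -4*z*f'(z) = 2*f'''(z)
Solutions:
 f(z) = C1 + Integral(C2*airyai(-2^(1/3)*z) + C3*airybi(-2^(1/3)*z), z)


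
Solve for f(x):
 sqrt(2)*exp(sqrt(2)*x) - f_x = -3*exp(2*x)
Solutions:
 f(x) = C1 + 3*exp(2*x)/2 + exp(sqrt(2)*x)


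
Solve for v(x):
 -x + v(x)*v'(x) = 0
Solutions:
 v(x) = -sqrt(C1 + x^2)
 v(x) = sqrt(C1 + x^2)


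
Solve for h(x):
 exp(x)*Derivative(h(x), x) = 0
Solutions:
 h(x) = C1


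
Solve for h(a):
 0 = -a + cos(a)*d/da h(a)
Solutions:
 h(a) = C1 + Integral(a/cos(a), a)


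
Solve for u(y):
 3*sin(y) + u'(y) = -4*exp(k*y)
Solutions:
 u(y) = C1 + 3*cos(y) - 4*exp(k*y)/k


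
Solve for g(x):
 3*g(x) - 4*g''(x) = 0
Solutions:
 g(x) = C1*exp(-sqrt(3)*x/2) + C2*exp(sqrt(3)*x/2)


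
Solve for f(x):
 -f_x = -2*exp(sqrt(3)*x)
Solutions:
 f(x) = C1 + 2*sqrt(3)*exp(sqrt(3)*x)/3


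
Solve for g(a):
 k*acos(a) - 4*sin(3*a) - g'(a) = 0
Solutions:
 g(a) = C1 + k*(a*acos(a) - sqrt(1 - a^2)) + 4*cos(3*a)/3


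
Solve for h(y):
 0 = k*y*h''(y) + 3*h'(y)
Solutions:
 h(y) = C1 + y^(((re(k) - 3)*re(k) + im(k)^2)/(re(k)^2 + im(k)^2))*(C2*sin(3*log(y)*Abs(im(k))/(re(k)^2 + im(k)^2)) + C3*cos(3*log(y)*im(k)/(re(k)^2 + im(k)^2)))


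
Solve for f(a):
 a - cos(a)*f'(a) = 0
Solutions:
 f(a) = C1 + Integral(a/cos(a), a)


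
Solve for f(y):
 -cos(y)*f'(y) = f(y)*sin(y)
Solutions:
 f(y) = C1*cos(y)


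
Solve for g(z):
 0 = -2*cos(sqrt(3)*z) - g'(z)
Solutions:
 g(z) = C1 - 2*sqrt(3)*sin(sqrt(3)*z)/3


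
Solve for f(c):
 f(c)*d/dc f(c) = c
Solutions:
 f(c) = -sqrt(C1 + c^2)
 f(c) = sqrt(C1 + c^2)


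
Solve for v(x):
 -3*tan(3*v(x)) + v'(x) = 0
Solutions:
 v(x) = -asin(C1*exp(9*x))/3 + pi/3
 v(x) = asin(C1*exp(9*x))/3


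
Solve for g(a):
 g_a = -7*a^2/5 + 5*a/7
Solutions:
 g(a) = C1 - 7*a^3/15 + 5*a^2/14


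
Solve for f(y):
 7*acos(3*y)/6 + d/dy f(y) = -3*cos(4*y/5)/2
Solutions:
 f(y) = C1 - 7*y*acos(3*y)/6 + 7*sqrt(1 - 9*y^2)/18 - 15*sin(4*y/5)/8


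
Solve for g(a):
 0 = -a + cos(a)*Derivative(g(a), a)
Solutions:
 g(a) = C1 + Integral(a/cos(a), a)


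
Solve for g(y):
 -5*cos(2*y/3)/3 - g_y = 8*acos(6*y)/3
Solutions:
 g(y) = C1 - 8*y*acos(6*y)/3 + 4*sqrt(1 - 36*y^2)/9 - 5*sin(2*y/3)/2


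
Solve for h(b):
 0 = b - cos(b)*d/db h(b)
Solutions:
 h(b) = C1 + Integral(b/cos(b), b)


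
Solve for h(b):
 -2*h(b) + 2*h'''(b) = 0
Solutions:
 h(b) = C3*exp(b) + (C1*sin(sqrt(3)*b/2) + C2*cos(sqrt(3)*b/2))*exp(-b/2)


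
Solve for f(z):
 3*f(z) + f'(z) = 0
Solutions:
 f(z) = C1*exp(-3*z)


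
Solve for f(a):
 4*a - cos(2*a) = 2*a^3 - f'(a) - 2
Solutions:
 f(a) = C1 + a^4/2 - 2*a^2 - 2*a + sin(2*a)/2


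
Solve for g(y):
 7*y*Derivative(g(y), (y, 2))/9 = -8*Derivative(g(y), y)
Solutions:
 g(y) = C1 + C2/y^(65/7)


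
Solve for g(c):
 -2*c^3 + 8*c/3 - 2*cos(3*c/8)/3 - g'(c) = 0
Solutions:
 g(c) = C1 - c^4/2 + 4*c^2/3 - 16*sin(3*c/8)/9


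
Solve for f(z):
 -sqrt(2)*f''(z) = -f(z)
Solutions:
 f(z) = C1*exp(-2^(3/4)*z/2) + C2*exp(2^(3/4)*z/2)


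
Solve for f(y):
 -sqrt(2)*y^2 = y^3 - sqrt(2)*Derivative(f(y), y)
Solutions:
 f(y) = C1 + sqrt(2)*y^4/8 + y^3/3


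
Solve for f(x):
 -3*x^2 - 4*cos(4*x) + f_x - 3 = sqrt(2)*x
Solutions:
 f(x) = C1 + x^3 + sqrt(2)*x^2/2 + 3*x + sin(4*x)


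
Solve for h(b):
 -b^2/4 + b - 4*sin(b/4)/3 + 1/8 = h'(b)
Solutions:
 h(b) = C1 - b^3/12 + b^2/2 + b/8 + 16*cos(b/4)/3


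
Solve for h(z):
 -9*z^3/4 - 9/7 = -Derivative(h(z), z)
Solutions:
 h(z) = C1 + 9*z^4/16 + 9*z/7


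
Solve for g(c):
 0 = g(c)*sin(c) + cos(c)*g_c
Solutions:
 g(c) = C1*cos(c)


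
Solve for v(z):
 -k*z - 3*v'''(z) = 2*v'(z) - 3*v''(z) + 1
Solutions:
 v(z) = C1 - k*z^2/4 - 3*k*z/4 - z/2 + (C2*sin(sqrt(15)*z/6) + C3*cos(sqrt(15)*z/6))*exp(z/2)


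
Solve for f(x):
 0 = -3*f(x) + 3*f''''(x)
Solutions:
 f(x) = C1*exp(-x) + C2*exp(x) + C3*sin(x) + C4*cos(x)


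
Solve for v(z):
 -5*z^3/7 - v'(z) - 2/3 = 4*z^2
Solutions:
 v(z) = C1 - 5*z^4/28 - 4*z^3/3 - 2*z/3


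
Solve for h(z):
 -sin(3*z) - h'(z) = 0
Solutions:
 h(z) = C1 + cos(3*z)/3


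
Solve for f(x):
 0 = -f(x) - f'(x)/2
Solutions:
 f(x) = C1*exp(-2*x)


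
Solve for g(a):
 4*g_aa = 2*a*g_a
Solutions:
 g(a) = C1 + C2*erfi(a/2)


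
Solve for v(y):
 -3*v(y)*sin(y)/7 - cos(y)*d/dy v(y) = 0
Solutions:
 v(y) = C1*cos(y)^(3/7)


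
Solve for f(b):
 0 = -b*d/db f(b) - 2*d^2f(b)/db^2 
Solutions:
 f(b) = C1 + C2*erf(b/2)


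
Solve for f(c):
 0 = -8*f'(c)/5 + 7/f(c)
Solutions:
 f(c) = -sqrt(C1 + 35*c)/2
 f(c) = sqrt(C1 + 35*c)/2


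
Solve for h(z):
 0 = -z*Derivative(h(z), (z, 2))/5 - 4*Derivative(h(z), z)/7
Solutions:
 h(z) = C1 + C2/z^(13/7)


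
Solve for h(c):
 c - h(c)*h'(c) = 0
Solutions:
 h(c) = -sqrt(C1 + c^2)
 h(c) = sqrt(C1 + c^2)


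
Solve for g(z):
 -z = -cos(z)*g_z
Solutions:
 g(z) = C1 + Integral(z/cos(z), z)


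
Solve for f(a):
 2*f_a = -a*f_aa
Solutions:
 f(a) = C1 + C2/a


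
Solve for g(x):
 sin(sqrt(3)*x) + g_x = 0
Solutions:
 g(x) = C1 + sqrt(3)*cos(sqrt(3)*x)/3


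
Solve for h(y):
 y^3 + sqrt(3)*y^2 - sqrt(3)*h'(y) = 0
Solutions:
 h(y) = C1 + sqrt(3)*y^4/12 + y^3/3


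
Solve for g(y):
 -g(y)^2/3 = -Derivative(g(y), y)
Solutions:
 g(y) = -3/(C1 + y)


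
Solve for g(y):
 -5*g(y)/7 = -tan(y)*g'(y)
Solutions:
 g(y) = C1*sin(y)^(5/7)


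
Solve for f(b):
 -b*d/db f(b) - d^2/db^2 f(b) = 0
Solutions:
 f(b) = C1 + C2*erf(sqrt(2)*b/2)


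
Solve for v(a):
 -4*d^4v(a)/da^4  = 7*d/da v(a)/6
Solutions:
 v(a) = C1 + C4*exp(-3^(2/3)*7^(1/3)*a/6) + (C2*sin(3^(1/6)*7^(1/3)*a/4) + C3*cos(3^(1/6)*7^(1/3)*a/4))*exp(3^(2/3)*7^(1/3)*a/12)


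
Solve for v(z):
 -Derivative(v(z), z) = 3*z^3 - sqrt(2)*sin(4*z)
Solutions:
 v(z) = C1 - 3*z^4/4 - sqrt(2)*cos(4*z)/4


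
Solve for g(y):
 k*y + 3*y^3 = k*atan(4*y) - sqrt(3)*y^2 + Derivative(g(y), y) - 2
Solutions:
 g(y) = C1 + k*y^2/2 - k*(y*atan(4*y) - log(16*y^2 + 1)/8) + 3*y^4/4 + sqrt(3)*y^3/3 + 2*y


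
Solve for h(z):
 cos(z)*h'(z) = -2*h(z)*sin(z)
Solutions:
 h(z) = C1*cos(z)^2


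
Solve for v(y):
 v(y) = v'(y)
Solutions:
 v(y) = C1*exp(y)


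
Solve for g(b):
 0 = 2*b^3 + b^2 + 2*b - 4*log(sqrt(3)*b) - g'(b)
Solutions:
 g(b) = C1 + b^4/2 + b^3/3 + b^2 - 4*b*log(b) - b*log(9) + 4*b


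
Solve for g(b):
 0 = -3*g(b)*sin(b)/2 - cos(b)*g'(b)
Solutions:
 g(b) = C1*cos(b)^(3/2)


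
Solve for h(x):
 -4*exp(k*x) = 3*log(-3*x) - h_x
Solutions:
 h(x) = C1 + 3*x*log(-x) + 3*x*(-1 + log(3)) + Piecewise((4*exp(k*x)/k, Ne(k, 0)), (4*x, True))


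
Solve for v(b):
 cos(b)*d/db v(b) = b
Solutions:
 v(b) = C1 + Integral(b/cos(b), b)


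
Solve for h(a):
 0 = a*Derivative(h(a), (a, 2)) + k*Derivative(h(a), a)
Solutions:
 h(a) = C1 + a^(1 - re(k))*(C2*sin(log(a)*Abs(im(k))) + C3*cos(log(a)*im(k)))


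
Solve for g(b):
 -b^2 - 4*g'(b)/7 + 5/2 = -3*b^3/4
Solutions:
 g(b) = C1 + 21*b^4/64 - 7*b^3/12 + 35*b/8


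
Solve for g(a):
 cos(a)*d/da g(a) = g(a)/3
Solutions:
 g(a) = C1*(sin(a) + 1)^(1/6)/(sin(a) - 1)^(1/6)


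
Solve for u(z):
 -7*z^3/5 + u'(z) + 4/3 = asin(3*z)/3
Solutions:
 u(z) = C1 + 7*z^4/20 + z*asin(3*z)/3 - 4*z/3 + sqrt(1 - 9*z^2)/9


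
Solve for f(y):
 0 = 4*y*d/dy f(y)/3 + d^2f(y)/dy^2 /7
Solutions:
 f(y) = C1 + C2*erf(sqrt(42)*y/3)


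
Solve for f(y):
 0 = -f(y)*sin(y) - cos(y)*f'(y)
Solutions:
 f(y) = C1*cos(y)


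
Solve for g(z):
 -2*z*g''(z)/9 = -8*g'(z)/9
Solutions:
 g(z) = C1 + C2*z^5


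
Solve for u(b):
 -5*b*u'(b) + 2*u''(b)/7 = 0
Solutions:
 u(b) = C1 + C2*erfi(sqrt(35)*b/2)


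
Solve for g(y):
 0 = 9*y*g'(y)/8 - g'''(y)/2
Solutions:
 g(y) = C1 + Integral(C2*airyai(2^(1/3)*3^(2/3)*y/2) + C3*airybi(2^(1/3)*3^(2/3)*y/2), y)


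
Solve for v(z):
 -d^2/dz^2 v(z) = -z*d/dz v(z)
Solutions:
 v(z) = C1 + C2*erfi(sqrt(2)*z/2)


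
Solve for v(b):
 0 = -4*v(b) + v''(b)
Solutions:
 v(b) = C1*exp(-2*b) + C2*exp(2*b)


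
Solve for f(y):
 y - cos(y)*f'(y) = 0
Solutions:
 f(y) = C1 + Integral(y/cos(y), y)


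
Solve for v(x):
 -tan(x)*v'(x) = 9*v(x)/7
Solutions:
 v(x) = C1/sin(x)^(9/7)


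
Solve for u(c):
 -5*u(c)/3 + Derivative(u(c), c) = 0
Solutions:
 u(c) = C1*exp(5*c/3)


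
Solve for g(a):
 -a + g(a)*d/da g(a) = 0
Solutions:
 g(a) = -sqrt(C1 + a^2)
 g(a) = sqrt(C1 + a^2)


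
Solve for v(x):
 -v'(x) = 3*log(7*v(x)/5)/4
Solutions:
 -4*Integral(1/(-log(_y) - log(7) + log(5)), (_y, v(x)))/3 = C1 - x


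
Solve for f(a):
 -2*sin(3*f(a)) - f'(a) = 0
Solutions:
 f(a) = -acos((-C1 - exp(12*a))/(C1 - exp(12*a)))/3 + 2*pi/3
 f(a) = acos((-C1 - exp(12*a))/(C1 - exp(12*a)))/3


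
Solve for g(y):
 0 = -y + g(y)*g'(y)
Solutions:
 g(y) = -sqrt(C1 + y^2)
 g(y) = sqrt(C1 + y^2)


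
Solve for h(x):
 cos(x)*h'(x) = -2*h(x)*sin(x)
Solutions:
 h(x) = C1*cos(x)^2


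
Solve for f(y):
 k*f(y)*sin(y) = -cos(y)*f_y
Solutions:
 f(y) = C1*exp(k*log(cos(y)))


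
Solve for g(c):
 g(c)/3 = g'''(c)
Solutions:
 g(c) = C3*exp(3^(2/3)*c/3) + (C1*sin(3^(1/6)*c/2) + C2*cos(3^(1/6)*c/2))*exp(-3^(2/3)*c/6)


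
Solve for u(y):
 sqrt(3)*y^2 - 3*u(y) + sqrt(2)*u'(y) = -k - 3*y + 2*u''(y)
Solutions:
 u(y) = k/3 + sqrt(3)*y^2/3 + 2*sqrt(6)*y/9 + y + (C1*sin(sqrt(22)*y/4) + C2*cos(sqrt(22)*y/4))*exp(sqrt(2)*y/4) - 8*sqrt(3)/27 + sqrt(2)/3


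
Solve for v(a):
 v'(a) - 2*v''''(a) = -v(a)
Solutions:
 v(a) = C1*exp(a*(-4 - 4*2^(2/3)/(13 + 3*sqrt(33))^(1/3) + 2^(1/3)*(13 + 3*sqrt(33))^(1/3))/12)*sin(2^(1/3)*sqrt(3)*a*(4*2^(1/3)/(13 + 3*sqrt(33))^(1/3) + (13 + 3*sqrt(33))^(1/3))/12) + C2*exp(a*(-4 - 4*2^(2/3)/(13 + 3*sqrt(33))^(1/3) + 2^(1/3)*(13 + 3*sqrt(33))^(1/3))/12)*cos(2^(1/3)*sqrt(3)*a*(4*2^(1/3)/(13 + 3*sqrt(33))^(1/3) + (13 + 3*sqrt(33))^(1/3))/12) + C3*exp(a) + C4*exp(a*(-2^(1/3)*(13 + 3*sqrt(33))^(1/3) - 2 + 4*2^(2/3)/(13 + 3*sqrt(33))^(1/3))/6)


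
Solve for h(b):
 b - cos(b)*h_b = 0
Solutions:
 h(b) = C1 + Integral(b/cos(b), b)


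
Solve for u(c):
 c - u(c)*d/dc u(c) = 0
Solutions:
 u(c) = -sqrt(C1 + c^2)
 u(c) = sqrt(C1 + c^2)


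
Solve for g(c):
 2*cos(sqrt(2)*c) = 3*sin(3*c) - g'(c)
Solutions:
 g(c) = C1 - sqrt(2)*sin(sqrt(2)*c) - cos(3*c)


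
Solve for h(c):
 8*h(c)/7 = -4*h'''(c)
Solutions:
 h(c) = C3*exp(-2^(1/3)*7^(2/3)*c/7) + (C1*sin(2^(1/3)*sqrt(3)*7^(2/3)*c/14) + C2*cos(2^(1/3)*sqrt(3)*7^(2/3)*c/14))*exp(2^(1/3)*7^(2/3)*c/14)


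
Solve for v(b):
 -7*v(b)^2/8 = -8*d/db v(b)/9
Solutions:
 v(b) = -64/(C1 + 63*b)


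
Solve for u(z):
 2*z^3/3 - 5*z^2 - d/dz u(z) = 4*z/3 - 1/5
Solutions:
 u(z) = C1 + z^4/6 - 5*z^3/3 - 2*z^2/3 + z/5


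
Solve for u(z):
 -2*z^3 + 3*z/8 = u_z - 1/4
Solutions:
 u(z) = C1 - z^4/2 + 3*z^2/16 + z/4


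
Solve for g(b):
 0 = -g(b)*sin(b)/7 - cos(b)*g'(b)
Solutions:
 g(b) = C1*cos(b)^(1/7)


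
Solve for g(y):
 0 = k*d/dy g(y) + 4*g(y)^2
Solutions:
 g(y) = k/(C1*k + 4*y)


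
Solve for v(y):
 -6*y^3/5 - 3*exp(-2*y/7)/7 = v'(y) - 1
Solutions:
 v(y) = C1 - 3*y^4/10 + y + 3*exp(-2*y/7)/2


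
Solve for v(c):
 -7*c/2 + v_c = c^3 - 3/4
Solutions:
 v(c) = C1 + c^4/4 + 7*c^2/4 - 3*c/4


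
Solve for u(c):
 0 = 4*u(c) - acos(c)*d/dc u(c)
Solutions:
 u(c) = C1*exp(4*Integral(1/acos(c), c))


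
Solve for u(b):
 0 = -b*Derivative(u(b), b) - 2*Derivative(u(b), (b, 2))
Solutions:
 u(b) = C1 + C2*erf(b/2)


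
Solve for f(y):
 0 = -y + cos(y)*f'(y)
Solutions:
 f(y) = C1 + Integral(y/cos(y), y)


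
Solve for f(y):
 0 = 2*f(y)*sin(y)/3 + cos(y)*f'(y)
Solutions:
 f(y) = C1*cos(y)^(2/3)


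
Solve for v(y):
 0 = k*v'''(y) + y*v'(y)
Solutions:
 v(y) = C1 + Integral(C2*airyai(y*(-1/k)^(1/3)) + C3*airybi(y*(-1/k)^(1/3)), y)


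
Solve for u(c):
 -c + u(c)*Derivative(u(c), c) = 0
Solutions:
 u(c) = -sqrt(C1 + c^2)
 u(c) = sqrt(C1 + c^2)


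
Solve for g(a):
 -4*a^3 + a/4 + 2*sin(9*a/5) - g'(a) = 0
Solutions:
 g(a) = C1 - a^4 + a^2/8 - 10*cos(9*a/5)/9


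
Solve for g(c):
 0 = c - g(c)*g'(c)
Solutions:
 g(c) = -sqrt(C1 + c^2)
 g(c) = sqrt(C1 + c^2)


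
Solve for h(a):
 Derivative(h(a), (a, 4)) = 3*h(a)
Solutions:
 h(a) = C1*exp(-3^(1/4)*a) + C2*exp(3^(1/4)*a) + C3*sin(3^(1/4)*a) + C4*cos(3^(1/4)*a)


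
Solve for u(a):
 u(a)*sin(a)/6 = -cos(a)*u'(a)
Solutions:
 u(a) = C1*cos(a)^(1/6)


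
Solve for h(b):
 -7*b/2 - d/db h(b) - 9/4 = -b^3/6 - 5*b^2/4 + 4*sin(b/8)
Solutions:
 h(b) = C1 + b^4/24 + 5*b^3/12 - 7*b^2/4 - 9*b/4 + 32*cos(b/8)


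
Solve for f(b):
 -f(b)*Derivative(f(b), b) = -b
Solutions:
 f(b) = -sqrt(C1 + b^2)
 f(b) = sqrt(C1 + b^2)


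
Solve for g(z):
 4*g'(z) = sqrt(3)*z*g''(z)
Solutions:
 g(z) = C1 + C2*z^(1 + 4*sqrt(3)/3)


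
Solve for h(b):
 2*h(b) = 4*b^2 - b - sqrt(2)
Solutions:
 h(b) = 2*b^2 - b/2 - sqrt(2)/2


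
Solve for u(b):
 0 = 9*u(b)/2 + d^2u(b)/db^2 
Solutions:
 u(b) = C1*sin(3*sqrt(2)*b/2) + C2*cos(3*sqrt(2)*b/2)


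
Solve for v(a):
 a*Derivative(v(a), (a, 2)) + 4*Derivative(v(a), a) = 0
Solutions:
 v(a) = C1 + C2/a^3


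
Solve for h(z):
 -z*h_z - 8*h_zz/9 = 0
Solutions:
 h(z) = C1 + C2*erf(3*z/4)


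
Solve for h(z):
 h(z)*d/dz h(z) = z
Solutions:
 h(z) = -sqrt(C1 + z^2)
 h(z) = sqrt(C1 + z^2)


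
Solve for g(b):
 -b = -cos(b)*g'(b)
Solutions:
 g(b) = C1 + Integral(b/cos(b), b)


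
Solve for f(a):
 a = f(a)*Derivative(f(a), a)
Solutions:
 f(a) = -sqrt(C1 + a^2)
 f(a) = sqrt(C1 + a^2)


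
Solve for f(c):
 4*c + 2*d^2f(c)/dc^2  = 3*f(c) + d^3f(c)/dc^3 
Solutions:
 f(c) = C3*exp(-c) + 4*c/3 + (C1*sin(sqrt(3)*c/2) + C2*cos(sqrt(3)*c/2))*exp(3*c/2)


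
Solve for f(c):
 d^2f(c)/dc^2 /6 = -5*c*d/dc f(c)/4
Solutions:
 f(c) = C1 + C2*erf(sqrt(15)*c/2)


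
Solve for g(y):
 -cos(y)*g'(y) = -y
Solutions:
 g(y) = C1 + Integral(y/cos(y), y)


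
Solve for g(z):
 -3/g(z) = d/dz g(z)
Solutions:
 g(z) = -sqrt(C1 - 6*z)
 g(z) = sqrt(C1 - 6*z)


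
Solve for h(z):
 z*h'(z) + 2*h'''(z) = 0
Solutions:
 h(z) = C1 + Integral(C2*airyai(-2^(2/3)*z/2) + C3*airybi(-2^(2/3)*z/2), z)


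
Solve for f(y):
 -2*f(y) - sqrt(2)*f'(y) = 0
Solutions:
 f(y) = C1*exp(-sqrt(2)*y)


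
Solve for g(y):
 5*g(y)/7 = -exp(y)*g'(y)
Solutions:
 g(y) = C1*exp(5*exp(-y)/7)


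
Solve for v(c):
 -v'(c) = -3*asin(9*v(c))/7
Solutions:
 Integral(1/asin(9*_y), (_y, v(c))) = C1 + 3*c/7


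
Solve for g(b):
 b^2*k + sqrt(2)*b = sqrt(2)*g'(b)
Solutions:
 g(b) = C1 + sqrt(2)*b^3*k/6 + b^2/2


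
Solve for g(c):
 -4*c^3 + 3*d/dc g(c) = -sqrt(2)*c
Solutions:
 g(c) = C1 + c^4/3 - sqrt(2)*c^2/6


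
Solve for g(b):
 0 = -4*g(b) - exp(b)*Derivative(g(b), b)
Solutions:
 g(b) = C1*exp(4*exp(-b))


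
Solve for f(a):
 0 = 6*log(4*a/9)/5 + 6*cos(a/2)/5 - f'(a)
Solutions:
 f(a) = C1 + 6*a*log(a)/5 - 12*a*log(3)/5 - 6*a/5 + 12*a*log(2)/5 + 12*sin(a/2)/5


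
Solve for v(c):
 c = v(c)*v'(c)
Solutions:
 v(c) = -sqrt(C1 + c^2)
 v(c) = sqrt(C1 + c^2)


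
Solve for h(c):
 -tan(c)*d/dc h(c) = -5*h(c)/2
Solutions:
 h(c) = C1*sin(c)^(5/2)


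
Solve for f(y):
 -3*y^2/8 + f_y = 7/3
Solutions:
 f(y) = C1 + y^3/8 + 7*y/3


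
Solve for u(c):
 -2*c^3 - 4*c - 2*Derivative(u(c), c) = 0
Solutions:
 u(c) = C1 - c^4/4 - c^2


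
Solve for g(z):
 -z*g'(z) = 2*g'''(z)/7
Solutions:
 g(z) = C1 + Integral(C2*airyai(-2^(2/3)*7^(1/3)*z/2) + C3*airybi(-2^(2/3)*7^(1/3)*z/2), z)


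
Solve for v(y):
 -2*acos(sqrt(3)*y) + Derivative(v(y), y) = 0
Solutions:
 v(y) = C1 + 2*y*acos(sqrt(3)*y) - 2*sqrt(3)*sqrt(1 - 3*y^2)/3


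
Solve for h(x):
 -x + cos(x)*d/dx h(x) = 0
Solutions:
 h(x) = C1 + Integral(x/cos(x), x)


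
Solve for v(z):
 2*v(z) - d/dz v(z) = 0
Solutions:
 v(z) = C1*exp(2*z)


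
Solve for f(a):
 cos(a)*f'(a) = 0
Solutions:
 f(a) = C1


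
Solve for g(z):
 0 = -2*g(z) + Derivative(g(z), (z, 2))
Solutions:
 g(z) = C1*exp(-sqrt(2)*z) + C2*exp(sqrt(2)*z)


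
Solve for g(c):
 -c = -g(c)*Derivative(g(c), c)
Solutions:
 g(c) = -sqrt(C1 + c^2)
 g(c) = sqrt(C1 + c^2)


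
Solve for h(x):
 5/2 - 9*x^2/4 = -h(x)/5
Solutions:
 h(x) = 45*x^2/4 - 25/2


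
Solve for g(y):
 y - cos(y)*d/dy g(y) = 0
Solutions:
 g(y) = C1 + Integral(y/cos(y), y)


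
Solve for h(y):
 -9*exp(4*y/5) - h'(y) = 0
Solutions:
 h(y) = C1 - 45*exp(4*y/5)/4


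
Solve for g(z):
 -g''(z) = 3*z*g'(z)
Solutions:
 g(z) = C1 + C2*erf(sqrt(6)*z/2)


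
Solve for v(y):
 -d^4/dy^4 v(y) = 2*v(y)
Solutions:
 v(y) = (C1*sin(2^(3/4)*y/2) + C2*cos(2^(3/4)*y/2))*exp(-2^(3/4)*y/2) + (C3*sin(2^(3/4)*y/2) + C4*cos(2^(3/4)*y/2))*exp(2^(3/4)*y/2)


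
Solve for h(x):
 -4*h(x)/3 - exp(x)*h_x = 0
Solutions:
 h(x) = C1*exp(4*exp(-x)/3)


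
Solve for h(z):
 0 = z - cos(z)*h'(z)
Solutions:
 h(z) = C1 + Integral(z/cos(z), z)


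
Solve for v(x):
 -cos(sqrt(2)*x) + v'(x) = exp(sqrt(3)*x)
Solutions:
 v(x) = C1 + sqrt(3)*exp(sqrt(3)*x)/3 + sqrt(2)*sin(sqrt(2)*x)/2
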